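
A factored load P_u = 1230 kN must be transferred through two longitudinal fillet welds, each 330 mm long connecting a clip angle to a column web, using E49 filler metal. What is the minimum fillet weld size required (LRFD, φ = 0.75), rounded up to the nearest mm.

E49XX → F_EXX = 490 MPa.
Total weld length L = 660 mm.
Required throat t_e = P_u / (φ × 0.6 F_EXX × L) = 1230 / (0.75 × 0.6 × 490 × 660 × 10⁻³) = 8.452 mm.
Required leg w = t_e / 0.707 = 11.95 mm → use 12 mm.

w = 12 mm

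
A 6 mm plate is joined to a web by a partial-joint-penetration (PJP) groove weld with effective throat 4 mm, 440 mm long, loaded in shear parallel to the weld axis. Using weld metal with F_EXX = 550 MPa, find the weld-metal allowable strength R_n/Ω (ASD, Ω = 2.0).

Effective throat (given) t_e = 4 mm.
A_we = 4 × 440 = 1760 mm².
F_nw = 0.6 F_EXX = 330 MPa.
R_n/Ω = (330 × 1760) / 2.0 × 10⁻³ = 290.4 kN.

R_n/Ω ≈ 290 kN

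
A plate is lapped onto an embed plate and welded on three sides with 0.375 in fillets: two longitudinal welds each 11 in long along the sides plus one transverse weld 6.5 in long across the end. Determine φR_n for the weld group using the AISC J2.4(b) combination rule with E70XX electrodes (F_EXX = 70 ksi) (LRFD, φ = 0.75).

t_e = 0.707 × 0.375 = 0.2651 in.
R_nwl = 0.6 × 70 × 0.2651 × 22 = 245 kips (longitudinal, 2 welds).
R_nwt = 0.6 × 70 × 0.2651 × 6.5 = 72.38 kips (transverse, base value).
(i) R_nwl + R_nwt = 317.4 kips; (ii) 0.85 R_nwl + 1.5 R_nwt = 316.8 kips.
R_n = max = 317.4 kips [governs: (i)]; φR_n = 238 kips.

φR_n ≈ 238 kips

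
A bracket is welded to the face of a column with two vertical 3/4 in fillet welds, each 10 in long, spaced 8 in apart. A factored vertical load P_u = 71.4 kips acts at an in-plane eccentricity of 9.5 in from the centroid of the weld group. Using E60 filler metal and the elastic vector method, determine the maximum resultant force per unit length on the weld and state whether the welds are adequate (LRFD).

E60XX → F_EXX = 60 ksi.
Total weld length L_w = 20 in. Treat welds as unit-width lines.
Polar moment about centroid: J = 2[d³/12 + d(b/2)²] = 2[10³/12 + 10×4²] = 486.7 in³.
Direct shear f_v = P/L_w = 71.4 / 20 = 3.57 kip/in (vertical).
Torsion M = P·e = 71.4 × 9.5 = 678.3 kip·in.
Critical point at (x, y) = (4, 5) from centroid. f_tx = M·y/J = 6.969 kip/in; f_ty = M·x/J = 5.575 kip/in.
Resultant f_max = √[f_tx² + (f_v + f_ty)²] = √[6.969² + (3.57 + 5.575)²] = 11.5 kip/in.
Capacity per unit length: φr_n = 0.75 × 0.6 × 60 × (0.707 × 0.75) = 14.32 kip/in.
11.5 ≤ 14.32 → adequate.

f_max ≈ 11.5 kip/in; adequate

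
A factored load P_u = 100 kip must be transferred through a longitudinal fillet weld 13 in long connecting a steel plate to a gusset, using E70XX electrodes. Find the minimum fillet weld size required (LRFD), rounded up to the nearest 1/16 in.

E70XX → F_EXX = 70 ksi.
Total weld length L = 13 in.
Required throat t_e = P_u / (φ × 0.6 F_EXX × L) = 100 / (0.75 × 0.6 × 70 × 13) = 0.2442 in.
Required leg w = t_e / 0.707 = 0.3454 in → use 3/8 in.

w = 3/8 in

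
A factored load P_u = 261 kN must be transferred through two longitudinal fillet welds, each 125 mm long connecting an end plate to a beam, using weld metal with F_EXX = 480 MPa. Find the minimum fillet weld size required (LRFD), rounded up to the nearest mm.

w = 7 mm

Total weld length L = 250 mm.
Required throat t_e = P_u / (φ × 0.6 F_EXX × L) = 261 / (0.75 × 0.6 × 480 × 250 × 10⁻³) = 4.833 mm.
Required leg w = t_e / 0.707 = 6.836 mm → use 7 mm.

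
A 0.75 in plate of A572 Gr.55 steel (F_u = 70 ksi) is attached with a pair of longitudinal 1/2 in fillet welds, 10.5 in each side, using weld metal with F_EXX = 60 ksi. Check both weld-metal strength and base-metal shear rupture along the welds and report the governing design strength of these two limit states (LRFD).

t_e = 0.707 × 0.5 = 0.3535 in; L = 21 in.
Weld metal: φR_n = 0.75 × 0.6 × 60 × 0.3535 × 21 = 200.4 kips.
Base metal (shear rupture): φR_n = 0.75 × 0.6 × 70 × 0.75 × 21 = 496.1 kips.
Governing: weld metal.

φR_n ≈ 200 kips (weld metal governs)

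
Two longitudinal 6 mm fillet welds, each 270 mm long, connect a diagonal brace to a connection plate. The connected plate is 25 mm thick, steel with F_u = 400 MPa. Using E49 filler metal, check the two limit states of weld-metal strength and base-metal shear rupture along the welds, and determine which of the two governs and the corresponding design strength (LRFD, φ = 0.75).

E49XX → F_EXX = 490 MPa.
t_e = 0.707 × 6 = 4.242 mm; L = 540 mm.
Weld metal: φR_n = 0.75 × 0.6 × 490 × 4.242 × 540 × 10⁻³ = 505.1 kN.
Base metal (shear rupture): φR_n = 0.75 × 0.6 × 400 × 25 × 540 × 10⁻³ = 2430 kN.
Governing: weld metal.

φR_n ≈ 505 kN (weld metal governs)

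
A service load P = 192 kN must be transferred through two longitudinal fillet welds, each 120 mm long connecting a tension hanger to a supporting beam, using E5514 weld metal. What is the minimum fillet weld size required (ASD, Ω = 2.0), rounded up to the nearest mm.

E55XX → F_EXX = 550 MPa.
Total weld length L = 240 mm.
Required throat t_e = P × Ω / (0.6 F_EXX × L) = 192 × 2.0 / (0.6 × 550 × 240 × 10⁻³) = 4.848 mm.
Required leg w = t_e / 0.707 = 6.858 mm → use 7 mm.

w = 7 mm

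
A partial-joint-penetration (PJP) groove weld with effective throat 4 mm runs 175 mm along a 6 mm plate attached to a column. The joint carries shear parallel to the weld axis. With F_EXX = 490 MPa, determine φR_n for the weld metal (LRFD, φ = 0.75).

Effective throat (given) t_e = 4 mm.
A_we = 4 × 175 = 700 mm².
F_nw = 0.6 F_EXX = 294 MPa.
φR_n = 0.75 × 294 × 700 × 10⁻³ = 154.4 kN.

φR_n ≈ 154 kN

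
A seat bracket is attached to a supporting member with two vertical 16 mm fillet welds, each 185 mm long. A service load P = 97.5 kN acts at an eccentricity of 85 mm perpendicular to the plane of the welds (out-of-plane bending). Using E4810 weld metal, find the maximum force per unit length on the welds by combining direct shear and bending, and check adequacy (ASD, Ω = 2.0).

f_max ≈ 773 N/mm; adequate

E48XX → F_EXX = 480 MPa.
L_w = 2 × 185 = 370 mm; section modulus (unit throat) S = 2 × L²/6 = 11410 mm².
Direct shear f_v = P/L_w = 97.5×10³/370 = 263.5 N/mm.
Moment M = P × e = 97.5×10³ × 85 = 8287500 N·mm; bending f_b = M/S = 726.4 N/mm.
f_max = √(f_v² + f_b²) = √(263.5² + 726.4²) = 772.8 N/mm.
r_n/Ω = (1/2.0) × 0.6 × 480 × (0.707 × 16) = 1629 N/mm → adequate.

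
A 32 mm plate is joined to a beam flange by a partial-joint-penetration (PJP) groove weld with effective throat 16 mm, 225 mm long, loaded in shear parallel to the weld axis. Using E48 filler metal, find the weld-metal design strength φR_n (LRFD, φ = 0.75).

φR_n ≈ 778 kN

E48XX → F_EXX = 480 MPa.
Effective throat (given) t_e = 16 mm.
A_we = 16 × 225 = 3600 mm².
F_nw = 0.6 F_EXX = 288 MPa.
φR_n = 0.75 × 288 × 3600 × 10⁻³ = 777.6 kN.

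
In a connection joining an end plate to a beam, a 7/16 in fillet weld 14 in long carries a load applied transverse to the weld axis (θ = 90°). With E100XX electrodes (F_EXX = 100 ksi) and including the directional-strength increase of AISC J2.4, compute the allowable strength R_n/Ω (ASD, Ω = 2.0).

R_n/Ω ≈ 195 kips

t_e = 0.707 × 0.4375 = 0.3093 in; A_we = 0.3093 × 14 = 4.33 in².
Directional factor: 1.0 + 0.5 sin^1.5(90°) = 1.5.
F_nw = 0.6 × 100 × 1.5 = 90 ksi.
R_n/Ω = (90 × 4.33) / 2.0 = 194.9 kips.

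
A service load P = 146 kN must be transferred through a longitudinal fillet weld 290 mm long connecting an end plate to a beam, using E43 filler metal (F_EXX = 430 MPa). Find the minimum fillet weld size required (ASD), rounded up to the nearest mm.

Total weld length L = 290 mm.
Required throat t_e = P × Ω / (0.6 F_EXX × L) = 146 × 2.0 / (0.6 × 430 × 290 × 10⁻³) = 3.903 mm.
Required leg w = t_e / 0.707 = 5.52 mm → use 6 mm.

w = 6 mm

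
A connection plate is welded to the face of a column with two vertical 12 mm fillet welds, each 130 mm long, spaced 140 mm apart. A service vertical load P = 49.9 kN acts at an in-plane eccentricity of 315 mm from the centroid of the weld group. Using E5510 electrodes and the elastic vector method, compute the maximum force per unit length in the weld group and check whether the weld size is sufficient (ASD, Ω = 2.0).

f_max ≈ 1060 N/mm; adequate

E55XX → F_EXX = 550 MPa.
Total weld length L_w = 260 mm. Treat welds as unit-width lines.
Polar moment about centroid: J = 2[d³/12 + d(b/2)²] = 2[130³/12 + 130×70²] = 1640000 mm³.
Direct shear f_v = P/L_w = 49.9×10³ / 260 = 191.9 N/mm (vertical).
Torsion M = P·e = 49.9×10³ × 315 = 15718000 N·mm.
Critical point at (x, y) = (70, 65) from centroid. f_tx = M·y/J = 622.9 N/mm; f_ty = M·x/J = 670.8 N/mm.
Resultant f_max = √[f_tx² + (f_v + f_ty)²] = √[622.9² + (191.9 + 670.8)²] = 1064 N/mm.
Capacity per unit length: r_n/Ω = (1/2.0) × 0.6 × 550 × (0.707 × 12) = 1400 N/mm.
1064 ≤ 1400 → adequate.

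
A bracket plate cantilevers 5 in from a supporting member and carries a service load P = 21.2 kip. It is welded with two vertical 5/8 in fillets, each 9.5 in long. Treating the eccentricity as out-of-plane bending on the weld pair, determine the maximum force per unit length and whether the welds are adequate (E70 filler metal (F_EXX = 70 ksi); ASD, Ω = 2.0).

L_w = 2 × 9.5 = 19 in; section modulus (unit throat) S = 2 × L²/6 = 30.08 in².
Direct shear f_v = P/L_w = 21.2/19 = 1.116 kip/in.
Moment M = P × e = 21.2 × 5 = 106 kip·in; bending f_b = M/S = 3.524 kip/in.
f_max = √(f_v² + f_b²) = √(1.116² + 3.524²) = 3.696 kip/in.
r_n/Ω = (1/2.0) × 0.6 × 70 × (0.707 × 0.625) = 9.279 kip/in → adequate.

f_max ≈ 3.7 kip/in; adequate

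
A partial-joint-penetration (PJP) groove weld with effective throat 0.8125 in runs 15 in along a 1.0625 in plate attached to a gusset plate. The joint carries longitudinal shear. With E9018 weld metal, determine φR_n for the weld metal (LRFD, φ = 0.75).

φR_n ≈ 494 kips

E90XX → F_EXX = 90 ksi.
Effective throat (given) t_e = 0.8125 in.
A_we = 0.8125 × 15 = 12.19 in².
F_nw = 0.6 F_EXX = 54 ksi.
φR_n = 0.75 × 54 × 12.19 = 493.6 kips.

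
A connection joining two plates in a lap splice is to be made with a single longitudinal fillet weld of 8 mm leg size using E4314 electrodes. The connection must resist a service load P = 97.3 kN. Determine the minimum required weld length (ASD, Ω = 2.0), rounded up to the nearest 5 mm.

E43XX → F_EXX = 430 MPa.
Throat t_e = 0.707 × 8 = 5.656 mm.
r_n/Ω = (0.6 × 430 × 5.656) / 2.0 = 729.6 N/mm = 0.7296 kN/mm.
L_req = P / (r_n/Ω) = 97.3 / 0.7296 = 133.4 mm total.
Round up → use L = 135 mm.

L = 135 mm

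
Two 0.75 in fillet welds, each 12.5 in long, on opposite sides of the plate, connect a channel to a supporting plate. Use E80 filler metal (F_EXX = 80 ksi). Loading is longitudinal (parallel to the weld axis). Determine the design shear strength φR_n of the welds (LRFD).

φR_n ≈ 477 kips

Effective throat t_e = 0.707 × 0.75 = 0.5302 in.
Total length L = 25 in; A_we = 0.5302 × 25 = 13.26 in².
F_nw = 0.6 F_EXX = 0.6 × 80 = 48 ksi.
φR_n = 0.75 × 48 × 13.26 = 477.2 kips.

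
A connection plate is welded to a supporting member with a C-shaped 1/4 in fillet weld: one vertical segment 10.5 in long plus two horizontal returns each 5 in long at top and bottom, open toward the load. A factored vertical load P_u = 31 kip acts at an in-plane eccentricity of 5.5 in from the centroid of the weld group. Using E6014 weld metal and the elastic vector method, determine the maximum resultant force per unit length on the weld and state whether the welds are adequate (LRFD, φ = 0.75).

f_max ≈ 3.69 kip/in; adequate

E60XX → F_EXX = 60 ksi.
Total weld length L_w = 20.5 in. Treat welds as unit-width lines.
Centroid: x̄ = 2×5×2.5 / 20.5 = 1.22 in from the vertical weld.
Polar moment about centroid: J = I_x + I_y = [10.5³/12 + 2×5×5.25²] + [10.5×1.22² + 2(5³/12 + 5×1.28²)] = 424.9 in³.
Direct shear f_v = P/L_w = 31 / 20.5 = 1.512 kip/in (vertical).
Torsion M = P·e = 31 × 5.5 = 170.5 kip·in.
Critical point at (x, y) = (3.78, 5.25) from centroid. f_tx = M·y/J = 2.106 kip/in; f_ty = M·x/J = 1.517 kip/in.
Resultant f_max = √[f_tx² + (f_v + f_ty)²] = √[2.106² + (1.512 + 1.517)²] = 3.69 kip/in.
Capacity per unit length: φr_n = 0.75 × 0.6 × 60 × (0.707 × 0.25) = 4.772 kip/in.
3.69 ≤ 4.772 → adequate.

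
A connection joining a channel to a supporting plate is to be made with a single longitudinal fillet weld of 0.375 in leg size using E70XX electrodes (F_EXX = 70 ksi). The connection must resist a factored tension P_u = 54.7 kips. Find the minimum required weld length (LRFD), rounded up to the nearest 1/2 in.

L = 7 in

Throat t_e = 0.707 × 0.375 = 0.2651 in.
φr_n = 0.75 × 0.6 × 70 × 0.2651 = 8.351 kips/in.
L_req = P_u / φr_n = 54.7 / 8.351 = 6.55 in total.
Round up → use L = 7 in.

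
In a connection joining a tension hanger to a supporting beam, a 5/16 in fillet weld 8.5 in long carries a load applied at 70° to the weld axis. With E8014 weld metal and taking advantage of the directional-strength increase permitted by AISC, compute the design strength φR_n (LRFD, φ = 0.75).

E80XX → F_EXX = 80 ksi.
t_e = 0.707 × 0.3125 = 0.2209 in; A_we = 0.2209 × 8.5 = 1.878 in².
Directional factor: 1.0 + 0.5 sin^1.5(70°) = 1.455.
F_nw = 0.6 × 80 × 1.455 = 69.86 ksi.
φR_n = 0.75 × 69.86 × 1.878 = 98.4 kip.

φR_n ≈ 98.4 kip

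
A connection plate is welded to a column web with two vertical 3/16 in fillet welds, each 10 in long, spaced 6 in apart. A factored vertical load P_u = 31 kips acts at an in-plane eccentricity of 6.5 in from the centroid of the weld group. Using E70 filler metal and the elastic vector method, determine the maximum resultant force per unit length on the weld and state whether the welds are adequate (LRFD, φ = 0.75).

f_max ≈ 4.39 kip/in; NOT adequate

E70XX → F_EXX = 70 ksi.
Total weld length L_w = 20 in. Treat welds as unit-width lines.
Polar moment about centroid: J = 2[d³/12 + d(b/2)²] = 2[10³/12 + 10×3²] = 346.7 in³.
Direct shear f_v = P/L_w = 31 / 20 = 1.55 kip/in (vertical).
Torsion M = P·e = 31 × 6.5 = 201.5 kip·in.
Critical point at (x, y) = (3, 5) from centroid. f_tx = M·y/J = 2.906 kip/in; f_ty = M·x/J = 1.744 kip/in.
Resultant f_max = √[f_tx² + (f_v + f_ty)²] = √[2.906² + (1.55 + 1.744)²] = 4.393 kip/in.
Capacity per unit length: φr_n = 0.75 × 0.6 × 70 × (0.707 × 0.1875) = 4.176 kip/in.
4.393 > 4.176 → NOT adequate.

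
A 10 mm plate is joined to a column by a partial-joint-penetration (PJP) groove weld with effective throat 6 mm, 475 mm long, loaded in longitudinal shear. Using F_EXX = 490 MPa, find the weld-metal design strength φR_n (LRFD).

Effective throat (given) t_e = 6 mm.
A_we = 6 × 475 = 2850 mm².
F_nw = 0.6 F_EXX = 294 MPa.
φR_n = 0.75 × 294 × 2850 × 10⁻³ = 628.4 kN.

φR_n ≈ 628 kN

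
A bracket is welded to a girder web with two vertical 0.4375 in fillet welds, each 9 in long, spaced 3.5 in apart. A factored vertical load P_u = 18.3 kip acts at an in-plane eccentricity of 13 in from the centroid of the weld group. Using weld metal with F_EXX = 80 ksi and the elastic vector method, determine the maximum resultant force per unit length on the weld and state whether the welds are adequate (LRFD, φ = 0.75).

f_max ≈ 6.94 kip/in; adequate

Total weld length L_w = 18 in. Treat welds as unit-width lines.
Polar moment about centroid: J = 2[d³/12 + d(b/2)²] = 2[9³/12 + 9×1.75²] = 176.6 in³.
Direct shear f_v = P/L_w = 18.3 / 18 = 1.017 kip/in (vertical).
Torsion M = P·e = 18.3 × 13 = 237.9 kip·in.
Critical point at (x, y) = (1.75, 4.5) from centroid. f_tx = M·y/J = 6.061 kip/in; f_ty = M·x/J = 2.357 kip/in.
Resultant f_max = √[f_tx² + (f_v + f_ty)²] = √[6.061² + (1.017 + 2.357)²] = 6.937 kip/in.
Capacity per unit length: φr_n = 0.75 × 0.6 × 80 × (0.707 × 0.4375) = 11.14 kip/in.
6.937 ≤ 11.14 → adequate.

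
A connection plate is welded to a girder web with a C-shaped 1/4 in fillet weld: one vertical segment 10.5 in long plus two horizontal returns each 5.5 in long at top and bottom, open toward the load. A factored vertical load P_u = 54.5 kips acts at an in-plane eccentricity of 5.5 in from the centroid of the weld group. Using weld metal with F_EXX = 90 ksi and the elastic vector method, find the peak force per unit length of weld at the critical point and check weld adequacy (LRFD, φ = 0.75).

Total weld length L_w = 21.5 in. Treat welds as unit-width lines.
Centroid: x̄ = 2×5.5×2.75 / 21.5 = 1.407 in from the vertical weld.
Polar moment about centroid: J = I_x + I_y = [10.5³/12 + 2×5.5×5.25²] + [10.5×1.407² + 2(5.5³/12 + 5.5×1.343²)] = 468 in³.
Direct shear f_v = P/L_w = 54.5 / 21.5 = 2.535 kip/in (vertical).
Torsion M = P·e = 54.5 × 5.5 = 299.75 kip·in.
Critical point at (x, y) = (4.093, 5.25) from centroid. f_tx = M·y/J = 3.362 kip/in; f_ty = M·x/J = 2.621 kip/in.
Resultant f_max = √[f_tx² + (f_v + f_ty)²] = √[3.362² + (2.535 + 2.621)²] = 6.156 kip/in.
Capacity per unit length: φr_n = 0.75 × 0.6 × 90 × (0.707 × 0.25) = 7.158 kip/in.
6.156 ≤ 7.158 → adequate.

f_max ≈ 6.16 kip/in; adequate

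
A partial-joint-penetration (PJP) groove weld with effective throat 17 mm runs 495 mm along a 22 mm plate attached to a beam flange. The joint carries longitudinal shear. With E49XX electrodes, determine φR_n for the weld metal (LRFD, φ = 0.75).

E49XX → F_EXX = 490 MPa.
Effective throat (given) t_e = 17 mm.
A_we = 17 × 495 = 8415 mm².
F_nw = 0.6 F_EXX = 294 MPa.
φR_n = 0.75 × 294 × 8415 × 10⁻³ = 1856 kN.

φR_n ≈ 1860 kN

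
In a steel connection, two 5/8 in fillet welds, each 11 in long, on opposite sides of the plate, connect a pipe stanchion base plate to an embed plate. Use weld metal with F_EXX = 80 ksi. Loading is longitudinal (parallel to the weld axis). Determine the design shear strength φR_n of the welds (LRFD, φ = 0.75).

φR_n ≈ 350 kips

Effective throat t_e = 0.707 × 0.625 = 0.4419 in.
Total length L = 22 in; A_we = 0.4419 × 22 = 9.721 in².
F_nw = 0.6 F_EXX = 0.6 × 80 = 48 ksi.
φR_n = 0.75 × 48 × 9.721 = 350 kips.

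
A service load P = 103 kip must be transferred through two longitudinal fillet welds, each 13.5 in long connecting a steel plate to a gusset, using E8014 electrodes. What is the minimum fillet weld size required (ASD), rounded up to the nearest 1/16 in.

E80XX → F_EXX = 80 ksi.
Total weld length L = 27 in.
Required throat t_e = P × Ω / (0.6 F_EXX × L) = 103 × 2.0 / (0.6 × 80 × 27) = 0.159 in.
Required leg w = t_e / 0.707 = 0.2248 in → use 1/4 in.

w = 1/4 in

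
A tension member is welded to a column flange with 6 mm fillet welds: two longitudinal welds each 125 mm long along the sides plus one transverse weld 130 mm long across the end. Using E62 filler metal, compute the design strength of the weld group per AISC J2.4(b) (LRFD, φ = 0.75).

φR_n ≈ 482 kN

E62XX → F_EXX = 620 MPa.
t_e = 0.707 × 6 = 4.242 mm.
R_nwl = 0.6 × 620 × 4.242 × 250 × 10⁻³ = 394.5 kN (longitudinal, 2 welds).
R_nwt = 0.6 × 620 × 4.242 × 130 × 10⁻³ = 205.1 kN (transverse, base value).
(i) R_nwl + R_nwt = 599.6 kN; (ii) 0.85 R_nwl + 1.5 R_nwt = 643 kN.
R_n = max = 643 kN [governs: (ii)]; φR_n = 482.3 kN.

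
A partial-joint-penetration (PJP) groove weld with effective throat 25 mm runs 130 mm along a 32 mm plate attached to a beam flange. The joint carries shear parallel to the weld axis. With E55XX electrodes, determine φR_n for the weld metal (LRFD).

φR_n ≈ 804 kN

E55XX → F_EXX = 550 MPa.
Effective throat (given) t_e = 25 mm.
A_we = 25 × 130 = 3250 mm².
F_nw = 0.6 F_EXX = 330 MPa.
φR_n = 0.75 × 330 × 3250 × 10⁻³ = 804.4 kN.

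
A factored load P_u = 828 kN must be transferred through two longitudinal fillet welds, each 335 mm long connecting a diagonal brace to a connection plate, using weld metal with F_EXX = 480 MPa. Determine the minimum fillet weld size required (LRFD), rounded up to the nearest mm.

w = 9 mm

Total weld length L = 670 mm.
Required throat t_e = P_u / (φ × 0.6 F_EXX × L) = 828 / (0.75 × 0.6 × 480 × 670 × 10⁻³) = 5.721 mm.
Required leg w = t_e / 0.707 = 8.092 mm → use 9 mm.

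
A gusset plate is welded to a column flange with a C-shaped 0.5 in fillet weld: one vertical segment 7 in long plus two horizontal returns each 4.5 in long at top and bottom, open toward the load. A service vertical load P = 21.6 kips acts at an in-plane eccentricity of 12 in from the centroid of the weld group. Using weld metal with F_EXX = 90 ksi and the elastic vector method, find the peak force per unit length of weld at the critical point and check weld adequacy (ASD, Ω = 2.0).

Total weld length L_w = 16 in. Treat welds as unit-width lines.
Centroid: x̄ = 2×4.5×2.25 / 16 = 1.266 in from the vertical weld.
Polar moment about centroid: J = I_x + I_y = [7³/12 + 2×4.5×3.5²] + [7×1.266² + 2(4.5³/12 + 4.5×0.9844²)] = 174 in³.
Direct shear f_v = P/L_w = 21.6 / 16 = 1.35 kip/in (vertical).
Torsion M = P·e = 21.6 × 12 = 259.2 kip·in.
Critical point at (x, y) = (3.234, 3.5) from centroid. f_tx = M·y/J = 5.215 kip/in; f_ty = M·x/J = 4.819 kip/in.
Resultant f_max = √[f_tx² + (f_v + f_ty)²] = √[5.215² + (1.35 + 4.819)²] = 8.078 kip/in.
Capacity per unit length: r_n/Ω = (1/2.0) × 0.6 × 90 × (0.707 × 0.5) = 9.544 kip/in.
8.078 ≤ 9.544 → adequate.

f_max ≈ 8.08 kip/in; adequate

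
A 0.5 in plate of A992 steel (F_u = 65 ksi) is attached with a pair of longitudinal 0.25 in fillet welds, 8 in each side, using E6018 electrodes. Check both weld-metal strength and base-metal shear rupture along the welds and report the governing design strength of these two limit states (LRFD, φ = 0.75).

E60XX → F_EXX = 60 ksi.
t_e = 0.707 × 0.25 = 0.1767 in; L = 16 in.
Weld metal: φR_n = 0.75 × 0.6 × 60 × 0.1767 × 16 = 76.36 kips.
Base metal (shear rupture): φR_n = 0.75 × 0.6 × 65 × 0.5 × 16 = 234 kips.
Governing: weld metal.

φR_n ≈ 76.4 kips (weld metal governs)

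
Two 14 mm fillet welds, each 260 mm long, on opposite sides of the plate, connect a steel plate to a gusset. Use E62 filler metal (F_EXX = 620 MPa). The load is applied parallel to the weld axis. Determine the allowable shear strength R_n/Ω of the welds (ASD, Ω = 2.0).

R_n/Ω ≈ 957 kN

Effective throat t_e = 0.707 × 14 = 9.898 mm.
Total length L = 520 mm; A_we = 9.898 × 520 = 5147 mm².
F_nw = 0.6 F_EXX = 0.6 × 620 = 372 MPa.
R_n = 372 × 5147 × 10⁻³ = 1915 kN; R_n/Ω = 1915/2.0 = 957.3 kN.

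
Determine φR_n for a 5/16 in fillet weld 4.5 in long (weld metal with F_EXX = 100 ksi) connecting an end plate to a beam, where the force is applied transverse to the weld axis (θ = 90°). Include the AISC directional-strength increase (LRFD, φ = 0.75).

t_e = 0.707 × 0.3125 = 0.2209 in; A_we = 0.2209 × 4.5 = 0.9942 in².
Directional factor: 1.0 + 0.5 sin^1.5(90°) = 1.5.
F_nw = 0.6 × 100 × 1.5 = 90 ksi.
φR_n = 0.75 × 90 × 0.9942 = 67.11 kips.

φR_n ≈ 67.1 kips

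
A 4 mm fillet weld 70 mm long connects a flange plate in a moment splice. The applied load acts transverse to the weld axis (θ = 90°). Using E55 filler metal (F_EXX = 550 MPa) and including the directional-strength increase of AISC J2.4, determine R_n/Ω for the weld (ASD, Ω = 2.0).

R_n/Ω ≈ 49 kN

t_e = 0.707 × 4 = 2.828 mm; A_we = 2.828 × 70 = 198 mm².
Directional factor: 1.0 + 0.5 sin^1.5(90°) = 1.5.
F_nw = 0.6 × 550 × 1.5 = 495 MPa.
R_n/Ω = (495 × 198) / 2.0 × 10⁻³ = 49 kN.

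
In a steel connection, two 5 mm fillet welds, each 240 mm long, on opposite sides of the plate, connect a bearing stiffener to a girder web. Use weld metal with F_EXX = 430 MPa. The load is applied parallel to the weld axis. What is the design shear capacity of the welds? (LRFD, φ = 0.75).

Effective throat t_e = 0.707 × 5 = 3.535 mm.
Total length L = 480 mm; A_we = 3.535 × 480 = 1697 mm².
F_nw = 0.6 F_EXX = 0.6 × 430 = 258 MPa.
φR_n = 0.75 × 258 × 1697 × 10⁻³ = 328.3 kN.

φR_n ≈ 328 kN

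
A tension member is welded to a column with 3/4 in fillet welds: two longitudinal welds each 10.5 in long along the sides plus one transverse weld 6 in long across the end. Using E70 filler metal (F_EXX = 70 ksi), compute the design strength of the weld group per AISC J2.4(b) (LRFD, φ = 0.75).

t_e = 0.707 × 0.75 = 0.5302 in.
R_nwl = 0.6 × 70 × 0.5302 × 21 = 467.7 kip (longitudinal, 2 welds).
R_nwt = 0.6 × 70 × 0.5302 × 6 = 133.6 kip (transverse, base value).
(i) R_nwl + R_nwt = 601.3 kip; (ii) 0.85 R_nwl + 1.5 R_nwt = 598 kip.
R_n = max = 601.3 kip [governs: (i)]; φR_n = 451 kip.

φR_n ≈ 451 kip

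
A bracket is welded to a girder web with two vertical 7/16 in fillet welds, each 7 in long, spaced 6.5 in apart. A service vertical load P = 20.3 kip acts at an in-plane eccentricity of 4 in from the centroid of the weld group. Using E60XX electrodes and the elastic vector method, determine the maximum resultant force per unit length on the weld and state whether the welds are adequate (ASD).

E60XX → F_EXX = 60 ksi.
Total weld length L_w = 14 in. Treat welds as unit-width lines.
Polar moment about centroid: J = 2[d³/12 + d(b/2)²] = 2[7³/12 + 7×3.25²] = 205 in³.
Direct shear f_v = P/L_w = 20.3 / 14 = 1.45 kip/in (vertical).
Torsion M = P·e = 20.3 × 4 = 81.2 kip·in.
Critical point at (x, y) = (3.25, 3.5) from centroid. f_tx = M·y/J = 1.386 kip/in; f_ty = M·x/J = 1.287 kip/in.
Resultant f_max = √[f_tx² + (f_v + f_ty)²] = √[1.386² + (1.45 + 1.287)²] = 3.068 kip/in.
Capacity per unit length: r_n/Ω = (1/2.0) × 0.6 × 60 × (0.707 × 0.4375) = 5.568 kip/in.
3.068 ≤ 5.568 → adequate.

f_max ≈ 3.07 kip/in; adequate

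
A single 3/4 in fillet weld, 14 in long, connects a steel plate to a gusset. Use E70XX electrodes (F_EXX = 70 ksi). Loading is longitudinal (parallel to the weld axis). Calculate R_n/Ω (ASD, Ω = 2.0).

R_n/Ω ≈ 156 kip

Effective throat t_e = 0.707 × 0.75 = 0.5302 in.
Total length L = 14 in; A_we = 0.5302 × 14 = 7.423 in².
F_nw = 0.6 F_EXX = 0.6 × 70 = 42 ksi.
R_n = 42 × 7.423 = 311.8 kip; R_n/Ω = 311.8/2.0 = 155.9 kip.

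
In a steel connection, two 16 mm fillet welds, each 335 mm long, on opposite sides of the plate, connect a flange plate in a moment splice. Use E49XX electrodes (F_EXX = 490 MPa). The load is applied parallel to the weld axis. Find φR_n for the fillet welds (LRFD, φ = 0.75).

φR_n ≈ 1670 kN

Effective throat t_e = 0.707 × 16 = 11.31 mm.
Total length L = 670 mm; A_we = 11.31 × 670 = 7579 mm².
F_nw = 0.6 F_EXX = 0.6 × 490 = 294 MPa.
φR_n = 0.75 × 294 × 7579 × 10⁻³ = 1671 kN.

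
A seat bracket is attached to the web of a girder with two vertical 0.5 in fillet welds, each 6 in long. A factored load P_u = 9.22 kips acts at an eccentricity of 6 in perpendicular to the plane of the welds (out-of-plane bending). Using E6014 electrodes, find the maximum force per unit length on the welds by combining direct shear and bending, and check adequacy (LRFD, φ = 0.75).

E60XX → F_EXX = 60 ksi.
L_w = 2 × 6 = 12 in; section modulus (unit throat) S = 2 × L²/6 = 12 in².
Direct shear f_v = P/L_w = 9.22/12 = 0.7683 kip/in.
Moment M = P × e = 9.22 × 6 = 55.32 kip·in; bending f_b = M/S = 4.61 kip/in.
f_max = √(f_v² + f_b²) = √(0.7683² + 4.61²) = 4.674 kip/in.
φr_n = 0.75 × 0.6 × 60 × (0.707 × 0.5) = 9.544 kip/in → adequate.

f_max ≈ 4.67 kip/in; adequate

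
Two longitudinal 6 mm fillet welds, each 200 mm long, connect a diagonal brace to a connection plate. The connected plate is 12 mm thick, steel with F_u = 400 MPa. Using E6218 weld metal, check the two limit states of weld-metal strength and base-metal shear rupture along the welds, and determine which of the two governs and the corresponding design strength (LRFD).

E62XX → F_EXX = 620 MPa.
t_e = 0.707 × 6 = 4.242 mm; L = 400 mm.
Weld metal: φR_n = 0.75 × 0.6 × 620 × 4.242 × 400 × 10⁻³ = 473.4 kN.
Base metal (shear rupture): φR_n = 0.75 × 0.6 × 400 × 12 × 400 × 10⁻³ = 864 kN.
Governing: weld metal.

φR_n ≈ 473 kN (weld metal governs)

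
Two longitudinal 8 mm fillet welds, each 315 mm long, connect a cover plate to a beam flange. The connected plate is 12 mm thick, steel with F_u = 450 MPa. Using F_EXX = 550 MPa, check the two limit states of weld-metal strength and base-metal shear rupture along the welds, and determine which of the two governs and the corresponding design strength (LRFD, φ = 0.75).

t_e = 0.707 × 8 = 5.656 mm; L = 630 mm.
Weld metal: φR_n = 0.75 × 0.6 × 550 × 5.656 × 630 × 10⁻³ = 881.9 kN.
Base metal (shear rupture): φR_n = 0.75 × 0.6 × 450 × 12 × 630 × 10⁻³ = 1531 kN.
Governing: weld metal.

φR_n ≈ 882 kN (weld metal governs)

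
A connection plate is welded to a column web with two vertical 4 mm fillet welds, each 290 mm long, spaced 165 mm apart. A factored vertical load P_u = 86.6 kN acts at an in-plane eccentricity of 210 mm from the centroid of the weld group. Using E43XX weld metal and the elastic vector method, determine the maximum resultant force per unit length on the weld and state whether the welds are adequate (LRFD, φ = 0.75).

f_max ≈ 471 N/mm; adequate

E43XX → F_EXX = 430 MPa.
Total weld length L_w = 580 mm. Treat welds as unit-width lines.
Polar moment about centroid: J = 2[d³/12 + d(b/2)²] = 2[290³/12 + 290×82.5²] = 8012000 mm³.
Direct shear f_v = P/L_w = 86.6×10³ / 580 = 149.3 N/mm (vertical).
Torsion M = P·e = 86.6×10³ × 210 = 18186000 N·mm.
Critical point at (x, y) = (82.5, 145) from centroid. f_tx = M·y/J = 329.1 N/mm; f_ty = M·x/J = 187.3 N/mm.
Resultant f_max = √[f_tx² + (f_v + f_ty)²] = √[329.1² + (149.3 + 187.3)²] = 470.7 N/mm.
Capacity per unit length: φr_n = 0.75 × 0.6 × 430 × (0.707 × 4) = 547.2 N/mm.
470.7 ≤ 547.2 → adequate.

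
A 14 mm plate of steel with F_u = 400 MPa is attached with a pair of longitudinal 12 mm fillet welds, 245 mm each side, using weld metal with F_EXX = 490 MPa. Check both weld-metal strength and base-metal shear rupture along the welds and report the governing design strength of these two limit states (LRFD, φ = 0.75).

t_e = 0.707 × 12 = 8.484 mm; L = 490 mm.
Weld metal: φR_n = 0.75 × 0.6 × 490 × 8.484 × 490 × 10⁻³ = 916.7 kN.
Base metal (shear rupture): φR_n = 0.75 × 0.6 × 400 × 14 × 490 × 10⁻³ = 1235 kN.
Governing: weld metal.

φR_n ≈ 917 kN (weld metal governs)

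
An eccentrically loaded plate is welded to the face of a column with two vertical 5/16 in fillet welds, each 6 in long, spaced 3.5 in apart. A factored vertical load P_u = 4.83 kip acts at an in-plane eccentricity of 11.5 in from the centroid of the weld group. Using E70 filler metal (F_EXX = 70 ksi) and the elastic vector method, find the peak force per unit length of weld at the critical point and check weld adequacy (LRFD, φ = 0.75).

f_max ≈ 2.88 kip/in; adequate

Total weld length L_w = 12 in. Treat welds as unit-width lines.
Polar moment about centroid: J = 2[d³/12 + d(b/2)²] = 2[6³/12 + 6×1.75²] = 72.75 in³.
Direct shear f_v = P/L_w = 4.83 / 12 = 0.4025 kip/in (vertical).
Torsion M = P·e = 4.83 × 11.5 = 55.545 kip·in.
Critical point at (x, y) = (1.75, 3) from centroid. f_tx = M·y/J = 2.291 kip/in; f_ty = M·x/J = 1.336 kip/in.
Resultant f_max = √[f_tx² + (f_v + f_ty)²] = √[2.291² + (0.4025 + 1.336)²] = 2.876 kip/in.
Capacity per unit length: φr_n = 0.75 × 0.6 × 70 × (0.707 × 0.3125) = 6.96 kip/in.
2.876 ≤ 6.96 → adequate.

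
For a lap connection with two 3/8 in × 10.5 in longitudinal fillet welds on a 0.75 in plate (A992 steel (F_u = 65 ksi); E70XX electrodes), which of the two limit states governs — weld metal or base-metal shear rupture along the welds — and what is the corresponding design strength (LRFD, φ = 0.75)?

φR_n ≈ 175 kip (weld metal governs)

E70XX → F_EXX = 70 ksi.
t_e = 0.707 × 0.375 = 0.2651 in; L = 21 in.
Weld metal: φR_n = 0.75 × 0.6 × 70 × 0.2651 × 21 = 175.4 kip.
Base metal (shear rupture): φR_n = 0.75 × 0.6 × 65 × 0.75 × 21 = 460.7 kip.
Governing: weld metal.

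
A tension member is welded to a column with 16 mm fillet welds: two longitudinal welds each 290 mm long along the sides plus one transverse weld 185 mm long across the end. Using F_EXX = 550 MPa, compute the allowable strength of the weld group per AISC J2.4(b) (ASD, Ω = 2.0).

t_e = 0.707 × 16 = 11.31 mm.
R_nwl = 0.6 × 550 × 11.31 × 580 × 10⁻³ = 2165 kN (longitudinal, 2 welds).
R_nwt = 0.6 × 550 × 11.31 × 185 × 10⁻³ = 690.6 kN (transverse, base value).
(i) R_nwl + R_nwt = 2856 kN; (ii) 0.85 R_nwl + 1.5 R_nwt = 2876 kN.
R_n = max = 2876 kN [governs: (ii)]; R_n/Ω = 1438 kN.

R_n/Ω ≈ 1440 kN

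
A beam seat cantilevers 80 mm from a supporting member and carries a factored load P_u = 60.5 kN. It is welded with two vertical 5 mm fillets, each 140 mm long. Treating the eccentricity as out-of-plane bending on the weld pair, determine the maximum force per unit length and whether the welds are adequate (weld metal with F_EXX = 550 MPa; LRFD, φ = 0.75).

L_w = 2 × 140 = 280 mm; section modulus (unit throat) S = 2 × L²/6 = 6533 mm².
Direct shear f_v = P/L_w = 60.5×10³/280 = 216.1 N/mm.
Moment M = P × e = 60.5×10³ × 80 = 4840000 N·mm; bending f_b = M/S = 740.8 N/mm.
f_max = √(f_v² + f_b²) = √(216.1² + 740.8²) = 771.7 N/mm.
φr_n = 0.75 × 0.6 × 550 × (0.707 × 5) = 874.9 N/mm → adequate.

f_max ≈ 772 N/mm; adequate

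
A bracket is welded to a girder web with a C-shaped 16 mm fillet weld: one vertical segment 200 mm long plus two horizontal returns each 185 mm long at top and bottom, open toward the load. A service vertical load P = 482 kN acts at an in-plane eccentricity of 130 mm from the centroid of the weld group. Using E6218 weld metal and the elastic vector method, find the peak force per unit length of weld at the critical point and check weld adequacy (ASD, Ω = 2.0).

E62XX → F_EXX = 620 MPa.
Total weld length L_w = 570 mm. Treat welds as unit-width lines.
Centroid: x̄ = 2×185×92.5 / 570 = 60.04 mm from the vertical weld.
Polar moment about centroid: J = I_x + I_y = [200³/12 + 2×185×100²] + [200×60.04² + 2(185³/12 + 185×32.46²)] = 6533000 mm³.
Direct shear f_v = P/L_w = 482×10³ / 570 = 845.6 N/mm (vertical).
Torsion M = P·e = 482×10³ × 130 = 62660000 N·mm.
Critical point at (x, y) = (125, 100) from centroid. f_tx = M·y/J = 959.2 N/mm; f_ty = M·x/J = 1199 N/mm.
Resultant f_max = √[f_tx² + (f_v + f_ty)²] = √[959.2² + (845.6 + 1199)²] = 2258 N/mm.
Capacity per unit length: r_n/Ω = (1/2.0) × 0.6 × 620 × (0.707 × 16) = 2104 N/mm.
2258 > 2104 → NOT adequate.

f_max ≈ 2260 N/mm; NOT adequate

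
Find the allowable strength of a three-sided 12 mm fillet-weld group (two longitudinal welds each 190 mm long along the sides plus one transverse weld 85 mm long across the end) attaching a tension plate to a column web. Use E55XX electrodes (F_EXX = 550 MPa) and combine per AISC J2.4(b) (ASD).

R_n/Ω ≈ 651 kN

t_e = 0.707 × 12 = 8.484 mm.
R_nwl = 0.6 × 550 × 8.484 × 380 × 10⁻³ = 1064 kN (longitudinal, 2 welds).
R_nwt = 0.6 × 550 × 8.484 × 85 × 10⁻³ = 238 kN (transverse, base value).
(i) R_nwl + R_nwt = 1302 kN; (ii) 0.85 R_nwl + 1.5 R_nwt = 1261 kN.
R_n = max = 1302 kN [governs: (i)]; R_n/Ω = 650.9 kN.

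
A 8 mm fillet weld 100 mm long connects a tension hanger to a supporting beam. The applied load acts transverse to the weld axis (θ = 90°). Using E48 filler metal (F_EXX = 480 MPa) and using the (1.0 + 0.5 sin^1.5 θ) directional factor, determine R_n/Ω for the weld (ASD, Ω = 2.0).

R_n/Ω ≈ 122 kN

t_e = 0.707 × 8 = 5.656 mm; A_we = 5.656 × 100 = 565.6 mm².
Directional factor: 1.0 + 0.5 sin^1.5(90°) = 1.5.
F_nw = 0.6 × 480 × 1.5 = 432 MPa.
R_n/Ω = (432 × 565.6) / 2.0 × 10⁻³ = 122.2 kN.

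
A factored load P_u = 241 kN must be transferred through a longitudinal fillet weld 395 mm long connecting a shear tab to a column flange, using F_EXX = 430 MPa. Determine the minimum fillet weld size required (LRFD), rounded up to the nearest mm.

Total weld length L = 395 mm.
Required throat t_e = P_u / (φ × 0.6 F_EXX × L) = 241 / (0.75 × 0.6 × 430 × 395 × 10⁻³) = 3.153 mm.
Required leg w = t_e / 0.707 = 4.46 mm → use 5 mm.

w = 5 mm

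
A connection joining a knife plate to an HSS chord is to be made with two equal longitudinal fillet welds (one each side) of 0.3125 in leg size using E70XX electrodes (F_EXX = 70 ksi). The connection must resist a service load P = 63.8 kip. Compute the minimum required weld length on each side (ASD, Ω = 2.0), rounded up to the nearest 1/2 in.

L = 7 in on each side

Throat t_e = 0.707 × 0.3125 = 0.2209 in.
r_n/Ω = (0.6 × 70 × 0.2209) / 2.0 = 4.64 kip/in.
L_req = P / (r_n/Ω) = 63.8 / 4.64 = 13.75 in total.
Per side: 13.75 / 2 = 6.875 in.
Round up → use L = 7 in on each side.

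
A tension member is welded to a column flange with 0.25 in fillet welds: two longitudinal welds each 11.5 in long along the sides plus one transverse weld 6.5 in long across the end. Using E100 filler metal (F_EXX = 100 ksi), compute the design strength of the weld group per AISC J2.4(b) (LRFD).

t_e = 0.707 × 0.25 = 0.1767 in.
R_nwl = 0.6 × 100 × 0.1767 × 23 = 243.9 kip (longitudinal, 2 welds).
R_nwt = 0.6 × 100 × 0.1767 × 6.5 = 68.93 kip (transverse, base value).
(i) R_nwl + R_nwt = 312.8 kip; (ii) 0.85 R_nwl + 1.5 R_nwt = 310.7 kip.
R_n = max = 312.8 kip [governs: (i)]; φR_n = 234.6 kip.

φR_n ≈ 235 kip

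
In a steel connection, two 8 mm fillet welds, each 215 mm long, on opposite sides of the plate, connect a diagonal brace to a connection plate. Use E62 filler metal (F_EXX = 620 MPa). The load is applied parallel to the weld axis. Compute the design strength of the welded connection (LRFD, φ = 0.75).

Effective throat t_e = 0.707 × 8 = 5.656 mm.
Total length L = 430 mm; A_we = 5.656 × 430 = 2432 mm².
F_nw = 0.6 F_EXX = 0.6 × 620 = 372 MPa.
φR_n = 0.75 × 372 × 2432 × 10⁻³ = 678.6 kN.

φR_n ≈ 679 kN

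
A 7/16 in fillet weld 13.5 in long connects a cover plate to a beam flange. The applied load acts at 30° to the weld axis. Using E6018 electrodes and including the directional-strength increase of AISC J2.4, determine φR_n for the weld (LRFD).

E60XX → F_EXX = 60 ksi.
t_e = 0.707 × 0.4375 = 0.3093 in; A_we = 0.3093 × 13.5 = 4.176 in².
Directional factor: 1.0 + 0.5 sin^1.5(30°) = 1.177.
F_nw = 0.6 × 60 × 1.177 = 42.36 ksi.
φR_n = 0.75 × 42.36 × 4.176 = 132.7 kip.

φR_n ≈ 133 kip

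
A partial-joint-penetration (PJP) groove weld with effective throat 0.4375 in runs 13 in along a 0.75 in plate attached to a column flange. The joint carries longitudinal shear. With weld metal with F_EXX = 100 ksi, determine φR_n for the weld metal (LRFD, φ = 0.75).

Effective throat (given) t_e = 0.4375 in.
A_we = 0.4375 × 13 = 5.688 in².
F_nw = 0.6 F_EXX = 60 ksi.
φR_n = 0.75 × 60 × 5.688 = 255.9 kips.

φR_n ≈ 256 kips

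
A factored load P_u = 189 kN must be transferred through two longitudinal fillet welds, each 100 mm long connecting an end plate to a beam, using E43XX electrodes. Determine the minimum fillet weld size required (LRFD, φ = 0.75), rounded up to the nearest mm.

w = 7 mm

E43XX → F_EXX = 430 MPa.
Total weld length L = 200 mm.
Required throat t_e = P_u / (φ × 0.6 F_EXX × L) = 189 / (0.75 × 0.6 × 430 × 200 × 10⁻³) = 4.884 mm.
Required leg w = t_e / 0.707 = 6.908 mm → use 7 mm.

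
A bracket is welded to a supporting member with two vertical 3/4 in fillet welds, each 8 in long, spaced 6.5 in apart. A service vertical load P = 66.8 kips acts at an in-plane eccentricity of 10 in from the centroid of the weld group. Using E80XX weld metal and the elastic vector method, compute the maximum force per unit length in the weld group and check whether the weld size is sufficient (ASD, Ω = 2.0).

E80XX → F_EXX = 80 ksi.
Total weld length L_w = 16 in. Treat welds as unit-width lines.
Polar moment about centroid: J = 2[d³/12 + d(b/2)²] = 2[8³/12 + 8×3.25²] = 254.3 in³.
Direct shear f_v = P/L_w = 66.8 / 16 = 4.175 kip/in (vertical).
Torsion M = P·e = 66.8 × 10 = 668 kip·in.
Critical point at (x, y) = (3.25, 4) from centroid. f_tx = M·y/J = 10.51 kip/in; f_ty = M·x/J = 8.536 kip/in.
Resultant f_max = √[f_tx² + (f_v + f_ty)²] = √[10.51² + (4.175 + 8.536)²] = 16.49 kip/in.
Capacity per unit length: r_n/Ω = (1/2.0) × 0.6 × 80 × (0.707 × 0.75) = 12.73 kip/in.
16.49 > 12.73 → NOT adequate.

f_max ≈ 16.5 kip/in; NOT adequate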